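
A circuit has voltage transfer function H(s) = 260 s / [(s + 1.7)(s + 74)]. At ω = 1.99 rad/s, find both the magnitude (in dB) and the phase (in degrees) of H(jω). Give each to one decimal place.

|j1.99| = 1.99
|j1.99 + 1.7| = √(1.99² + 1.7²) = 2.617
|j1.99 + 74| = √(1.99² + 74²) = 74.03
|H(j1.99)| = 260 × 1.99 / (2.617 × 74.03) = 2.6705
20 log₁₀(2.6705) = 8.53 dB
∠(j1.99) = 90.00°
∠(j1.99 + 1.7) = arctan(1.99/1.7) = 49.49°
∠(j1.99 + 74) = arctan(1.99/74) = 1.54°
∠H(j1.99) = 90.00° − (49.49° + 1.54°) = 38.97°

|H| = 8.5 dB, ∠H = 39.0°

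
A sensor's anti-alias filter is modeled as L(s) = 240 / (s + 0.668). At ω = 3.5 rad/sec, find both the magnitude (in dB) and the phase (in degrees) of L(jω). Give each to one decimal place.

|L| = 36.6 dB, ∠L = -79.2°

|j3.5 + 0.668| = √(3.5² + 0.668²) = 3.563
|L(j3.5)| = 240 / 3.563 = 67.356
20 log₁₀(67.356) = 36.57 dB
∠(j3.5 + 0.668) = arctan(3.5/0.668) = 79.19°
∠L(j3.5) = −79.19° = -79.19°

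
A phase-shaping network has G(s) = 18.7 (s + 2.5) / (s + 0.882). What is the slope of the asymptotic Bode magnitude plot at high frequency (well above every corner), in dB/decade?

0 dB/decade

With 1 zero and 1 pole, the high-frequency asymptotic slope is 20 × (1 − 1) = 0 dB/decade.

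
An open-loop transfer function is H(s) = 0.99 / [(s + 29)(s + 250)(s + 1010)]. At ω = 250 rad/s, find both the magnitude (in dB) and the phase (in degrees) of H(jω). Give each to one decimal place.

|j250 + 29| = √(250² + 29²) = 251.7
|j250 + 250| = √(250² + 250²) = 353.6
|j250 + 1010| = √(250² + 1010²) = 1040
|H(j250)| = 0.99 / (251.7 × 353.6 × 1040) = 1.0693e-08
20 log₁₀(1.0693e-08) = -159.42 dB
∠(j250 + 29) = arctan(250/29) = 83.38°
∠(j250 + 250) = arctan(250/250) = 45.00°
∠(j250 + 1010) = arctan(250/1010) = 13.90°
∠H(j250) = − (83.38° + 45.00° + 13.90°) = -142.29°

|H| = -159.4 dB, ∠H = -142.3°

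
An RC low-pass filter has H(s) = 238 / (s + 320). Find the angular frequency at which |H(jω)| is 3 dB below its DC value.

320 rad s⁻¹

For a single-pole low-pass, the −3 dB point is at the pole: ω = 320 rad s⁻¹.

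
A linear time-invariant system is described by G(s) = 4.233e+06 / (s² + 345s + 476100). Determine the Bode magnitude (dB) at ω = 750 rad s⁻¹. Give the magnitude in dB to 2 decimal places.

23.82 dB

|(j750)² + 345(j750) + 476100| = |-86400 + j2.5875e+05| = 2.728e+05
|G(j750)| = 4.233e+06 / 2.728e+05 = 15.517
20 log₁₀(15.517) = 23.816 dB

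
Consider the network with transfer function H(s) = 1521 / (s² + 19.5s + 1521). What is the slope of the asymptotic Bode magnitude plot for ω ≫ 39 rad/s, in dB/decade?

With 0 zeros and 2 poles, the high-frequency asymptotic slope is 20 × (0 − 2) = -40 dB/decade.

-40 dB/decade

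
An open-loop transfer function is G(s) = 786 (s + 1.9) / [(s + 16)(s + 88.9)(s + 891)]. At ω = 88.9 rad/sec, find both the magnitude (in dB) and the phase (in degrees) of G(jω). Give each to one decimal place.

|G| = -43.3 dB, ∠G = -41.7°

|j88.9 + 1.9| = √(88.9² + 1.9²) = 88.92
|j88.9 + 16| = √(88.9² + 16²) = 90.33
|j88.9 + 88.9| = √(88.9² + 88.9²) = 125.7
|j88.9 + 891| = √(88.9² + 891²) = 895.4
|G(j88.9)| = 786 × 88.92 / (90.33 × 125.7 × 895.4) = 0.0068731
20 log₁₀(0.0068731) = -43.26 dB
∠(j88.9 + 1.9) = arctan(88.9/1.9) = 88.78°
∠(j88.9 + 16) = arctan(88.9/16) = 79.80°
∠(j88.9 + 88.9) = arctan(88.9/88.9) = 45.00°
∠(j88.9 + 891) = arctan(88.9/891) = 5.70°
∠G(j88.9) = 88.78° − (79.80° + 45.00° + 5.70°) = -41.72°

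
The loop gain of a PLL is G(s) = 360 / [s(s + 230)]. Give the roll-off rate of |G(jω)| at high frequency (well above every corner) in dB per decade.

-40 dB/decade

With 0 zeros and 2 poles, the high-frequency asymptotic slope is 20 × (0 − 2) = -40 dB/decade.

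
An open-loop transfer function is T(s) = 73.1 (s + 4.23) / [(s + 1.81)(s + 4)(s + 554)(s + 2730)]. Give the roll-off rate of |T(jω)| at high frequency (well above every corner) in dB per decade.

With 1 zero and 4 poles, the high-frequency asymptotic slope is 20 × (1 − 4) = -60 dB/decade.

-60 dB/decade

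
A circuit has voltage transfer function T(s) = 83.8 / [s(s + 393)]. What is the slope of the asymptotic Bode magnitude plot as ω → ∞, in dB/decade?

With 0 zeros and 2 poles, the high-frequency asymptotic slope is 20 × (0 − 2) = -40 dB/decade.

-40 dB/decade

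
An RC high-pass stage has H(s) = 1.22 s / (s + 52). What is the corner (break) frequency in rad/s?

The single real pole at s = −52 gives a corner at ω = 52 rad/s.

52 rad/s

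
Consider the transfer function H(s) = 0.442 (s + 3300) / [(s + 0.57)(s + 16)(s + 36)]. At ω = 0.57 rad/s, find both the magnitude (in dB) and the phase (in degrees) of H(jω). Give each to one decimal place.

|H| = 9.9 dB, ∠H = -47.9°

|j0.57 + 3300| = √(0.57² + 3300²) = 3300
|j0.57 + 0.57| = √(0.57² + 0.57²) = 0.8061
|j0.57 + 16| = √(0.57² + 16²) = 16.01
|j0.57 + 36| = √(0.57² + 36²) = 36
|H(j0.57)| = 0.442 × 3300 / (0.8061 × 16.01 × 36) = 3.139
20 log₁₀(3.139) = 9.94 dB
∠(j0.57 + 3300) = arctan(0.57/3300) = 0.01°
∠(j0.57 + 0.57) = arctan(0.57/0.57) = 45.00°
∠(j0.57 + 16) = arctan(0.57/16) = 2.04°
∠(j0.57 + 36) = arctan(0.57/36) = 0.91°
∠H(j0.57) = 0.01° − (45.00° + 2.04° + 0.91°) = -47.94°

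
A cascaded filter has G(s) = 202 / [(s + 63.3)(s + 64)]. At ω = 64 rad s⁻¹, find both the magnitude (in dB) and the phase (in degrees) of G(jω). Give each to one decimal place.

|G| = -32.1 dB, ∠G = -90.3°

|j64 + 63.3| = √(64² + 63.3²) = 90.02
|j64 + 64| = √(64² + 64²) = 90.51
|G(j64)| = 202 / (90.02 × 90.51) = 0.024793
20 log₁₀(0.024793) = -32.11 dB
∠(j64 + 63.3) = arctan(64/63.3) = 45.32°
∠(j64 + 64) = arctan(64/64) = 45.00°
∠G(j64) = − (45.32° + 45.00°) = -90.32°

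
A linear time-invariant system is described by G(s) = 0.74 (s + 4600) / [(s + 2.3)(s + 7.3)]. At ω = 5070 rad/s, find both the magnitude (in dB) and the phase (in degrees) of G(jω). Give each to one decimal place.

|j5070 + 4600| = √(5070² + 4600²) = 6846
|j5070 + 2.3| = √(5070² + 2.3²) = 5070
|j5070 + 7.3| = √(5070² + 7.3²) = 5070
|G(j5070)| = 0.74 × 6846 / (5070 × 5070) = 0.00019708
20 log₁₀(0.00019708) = -74.11 dB
∠(j5070 + 4600) = arctan(5070/4600) = 47.78°
∠(j5070 + 2.3) = arctan(5070/2.3) = 89.97°
∠(j5070 + 7.3) = arctan(5070/7.3) = 89.92°
∠G(j5070) = 47.78° − (89.97° + 89.92°) = -132.11°

|G| = -74.1 dB, ∠G = -132.1 deg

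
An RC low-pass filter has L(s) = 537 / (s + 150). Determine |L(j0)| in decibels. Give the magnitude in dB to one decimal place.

L(0) = 537 / 150 = 3.58
20 log₁₀(3.58) = 11.08 dB

11.1 dB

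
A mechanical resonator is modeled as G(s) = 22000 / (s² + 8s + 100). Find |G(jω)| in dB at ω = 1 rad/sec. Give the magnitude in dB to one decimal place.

|(j1)² + 8(j1) + 100| = |99 + j8| = 99.32
|G(j1)| = 22000 / 99.32 = 221.5
20 log₁₀(221.5) = 46.91 dB

46.9 dB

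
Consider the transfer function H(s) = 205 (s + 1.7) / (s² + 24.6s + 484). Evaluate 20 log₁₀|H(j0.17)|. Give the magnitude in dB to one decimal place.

-2.8 dB

|j0.17 + 1.7| = √(0.17² + 1.7²) = 1.708
|(j0.17)² + 24.6(j0.17) + 484| = |483.97 + j4.182| = 484
|H(j0.17)| = 205 × 1.708 / 484 = 0.72365
20 log₁₀(0.72365) = -2.81 dB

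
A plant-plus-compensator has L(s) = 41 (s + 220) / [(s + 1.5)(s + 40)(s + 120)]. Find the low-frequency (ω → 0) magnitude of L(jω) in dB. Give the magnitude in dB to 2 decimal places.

L(0) = 41 × 220 / (1.5 × 40 × 120) = 1.2528
20 log₁₀(1.2528) = 1.957 dB

1.96 dB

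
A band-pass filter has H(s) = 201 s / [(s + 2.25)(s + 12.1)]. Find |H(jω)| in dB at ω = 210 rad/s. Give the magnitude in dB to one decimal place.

|j210| = 210
|j210 + 2.25| = √(210² + 2.25²) = 210
|j210 + 12.1| = √(210² + 12.1²) = 210.3
|H(j210)| = 201 × 210 / (210 × 210.3) = 0.9555
20 log₁₀(0.9555) = -0.40 dB

-0.4 dB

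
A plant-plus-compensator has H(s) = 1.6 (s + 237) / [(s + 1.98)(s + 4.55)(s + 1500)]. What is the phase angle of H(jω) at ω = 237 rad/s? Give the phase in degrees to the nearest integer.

-142 deg

∠(j237 + 237) = arctan(237/237) = 45.00°
∠(j237 + 1.98) = arctan(237/1.98) = 89.52°
∠(j237 + 4.55) = arctan(237/4.55) = 88.90°
∠(j237 + 1500) = arctan(237/1500) = 8.98°
∠H(j237) = 45.00° − (89.52° + 88.90° + 8.98°) = -142.40°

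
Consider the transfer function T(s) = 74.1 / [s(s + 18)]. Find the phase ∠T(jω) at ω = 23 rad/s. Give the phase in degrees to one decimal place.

∠(j23 + 18) = arctan(23/18) = 51.95°
∠(j23) = 90.00°
∠T(j23) = − (51.95° + 90.00°) = -141.95°

-142.0°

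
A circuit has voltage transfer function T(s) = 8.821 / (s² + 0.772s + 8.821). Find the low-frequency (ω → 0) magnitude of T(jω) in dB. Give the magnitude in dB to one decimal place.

T(0) = 8.821 / 8.821 = 1
20 log₁₀(1) = 0.00 dB

0.0 dB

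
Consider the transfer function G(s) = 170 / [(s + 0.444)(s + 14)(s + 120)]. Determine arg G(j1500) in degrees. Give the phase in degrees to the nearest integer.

∠(j1500 + 0.444) = arctan(1500/0.444) = 89.98°
∠(j1500 + 14) = arctan(1500/14) = 89.47°
∠(j1500 + 120) = arctan(1500/120) = 85.43°
∠G(j1500) = − (89.98° + 89.47° + 85.43°) = -264.87°

-265 deg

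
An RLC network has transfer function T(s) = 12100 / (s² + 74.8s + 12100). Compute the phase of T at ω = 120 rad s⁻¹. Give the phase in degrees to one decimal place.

∠[(j120)² + 74.8(j120) + 12100] = ∠[-2300 + j8976] = 104.37°
∠T(j120) = −104.37° = -104.37°

-104.4 deg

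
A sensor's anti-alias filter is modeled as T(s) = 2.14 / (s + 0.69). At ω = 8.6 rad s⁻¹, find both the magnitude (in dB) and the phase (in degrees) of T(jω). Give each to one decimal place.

|j8.6 + 0.69| = √(8.6² + 0.69²) = 8.628
|T(j8.6)| = 2.14 / 8.628 = 0.24804
20 log₁₀(0.24804) = -12.11 dB
∠(j8.6 + 0.69) = arctan(8.6/0.69) = 85.41°
∠T(j8.6) = −85.41° = -85.41°

|T| = -12.1 dB, ∠T = -85.4°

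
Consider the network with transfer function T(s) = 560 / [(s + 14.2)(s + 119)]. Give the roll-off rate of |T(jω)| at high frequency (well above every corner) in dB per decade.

-40 dB/decade

With 0 zeros and 2 poles, the high-frequency asymptotic slope is 20 × (0 − 2) = -40 dB/decade.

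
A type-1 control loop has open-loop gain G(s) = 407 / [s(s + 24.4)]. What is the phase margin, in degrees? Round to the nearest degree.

Gain crossover: |G(jω)| = 1 at ω ≈ 14.4 rad/sec.
∠G(j14.4) = −90° − arctan(14.4/24.4) ≈ -120.50°
PM = 180° + (-120.50°) = 59.50°

60 deg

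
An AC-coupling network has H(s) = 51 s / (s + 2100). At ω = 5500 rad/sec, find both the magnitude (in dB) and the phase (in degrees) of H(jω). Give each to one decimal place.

|H| = 33.6 dB, ∠H = 20.9°

|j5500| = 5500
|j5500 + 2100| = √(5500² + 2100²) = 5887
|H(j5500)| = 51 × 5500 / 5887 = 47.645
20 log₁₀(47.645) = 33.56 dB
∠(j5500) = 90.00°
∠(j5500 + 2100) = arctan(5500/2100) = 69.10°
∠H(j5500) = 90.00° − 69.10° = 20.90°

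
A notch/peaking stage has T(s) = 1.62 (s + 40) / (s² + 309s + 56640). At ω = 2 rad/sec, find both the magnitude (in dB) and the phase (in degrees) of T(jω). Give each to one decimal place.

|j2 + 40| = √(2² + 40²) = 40.05
|(j2)² + 309(j2) + 56640| = |56636 + j618| = 5.664e+04
|T(j2)| = 1.62 × 40.05 / 5.664e+04 = 0.0011455
20 log₁₀(0.0011455) = -58.82 dB
∠(j2 + 40) = arctan(2/40) = 2.86°
∠[(j2)² + 309(j2) + 56640] = ∠[56636 + j618] = 0.63°
∠T(j2) = 2.86° − 0.63° = 2.24°

|T| = -58.8 dB, ∠T = 2.2°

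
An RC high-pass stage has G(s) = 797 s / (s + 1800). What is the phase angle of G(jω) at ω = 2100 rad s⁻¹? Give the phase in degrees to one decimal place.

∠(j2100) = 90.00°
∠(j2100 + 1800) = arctan(2100/1800) = 49.40°
∠G(j2100) = 90.00° − 49.40° = 40.60°

40.6°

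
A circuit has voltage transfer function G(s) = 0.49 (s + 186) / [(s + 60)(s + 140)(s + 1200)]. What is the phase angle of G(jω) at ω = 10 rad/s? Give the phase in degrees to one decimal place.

∠(j10 + 186) = arctan(10/186) = 3.08°
∠(j10 + 60) = arctan(10/60) = 9.46°
∠(j10 + 140) = arctan(10/140) = 4.09°
∠(j10 + 1200) = arctan(10/1200) = 0.48°
∠G(j10) = 3.08° − (9.46° + 4.09° + 0.48°) = -10.95°

-10.9°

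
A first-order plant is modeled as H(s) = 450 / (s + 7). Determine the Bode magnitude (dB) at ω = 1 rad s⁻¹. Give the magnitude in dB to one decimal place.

36.1 dB

|j1 + 7| = √(1² + 7²) = 7.071
|H(j1)| = 450 / 7.071 = 63.64
20 log₁₀(63.64) = 36.07 dB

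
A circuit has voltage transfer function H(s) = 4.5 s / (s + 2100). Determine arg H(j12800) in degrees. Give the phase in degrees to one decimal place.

∠(j12800) = 90.00°
∠(j12800 + 2100) = arctan(12800/2100) = 80.68°
∠H(j12800) = 90.00° − 80.68° = 9.32°

9.3°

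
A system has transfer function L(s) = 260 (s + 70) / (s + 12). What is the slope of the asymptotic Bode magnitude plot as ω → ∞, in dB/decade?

With 1 zero and 1 pole, the high-frequency asymptotic slope is 20 × (1 − 1) = 0 dB/decade.

0 dB/decade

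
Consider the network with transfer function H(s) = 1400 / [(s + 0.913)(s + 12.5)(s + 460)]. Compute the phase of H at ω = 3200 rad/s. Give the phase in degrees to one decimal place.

-261.6°

∠(j3200 + 0.913) = arctan(3200/0.913) = 89.98°
∠(j3200 + 12.5) = arctan(3200/12.5) = 89.78°
∠(j3200 + 460) = arctan(3200/460) = 81.82°
∠H(j3200) = − (89.98° + 89.78° + 81.82°) = -261.58°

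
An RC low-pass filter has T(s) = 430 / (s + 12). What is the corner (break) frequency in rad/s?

12 rad/s

The single real pole at s = −12 gives a corner at ω = 12 rad/s.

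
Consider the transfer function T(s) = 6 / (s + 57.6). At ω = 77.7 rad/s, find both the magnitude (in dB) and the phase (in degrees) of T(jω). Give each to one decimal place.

|j77.7 + 57.6| = √(77.7² + 57.6²) = 96.72
|T(j77.7)| = 6 / 96.72 = 0.062034
20 log₁₀(0.062034) = -24.15 dB
∠(j77.7 + 57.6) = arctan(77.7/57.6) = 53.45°
∠T(j77.7) = −53.45° = -53.45°

|T| = -24.1 dB, ∠T = -53.4 deg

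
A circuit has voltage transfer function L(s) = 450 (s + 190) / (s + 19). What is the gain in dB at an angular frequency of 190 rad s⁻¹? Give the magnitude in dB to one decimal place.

56.0 dB

|j190 + 190| = √(190² + 190²) = 268.7
|j190 + 19| = √(190² + 19²) = 190.9
|L(j190)| = 450 × 268.7 / 190.9 = 633.24
20 log₁₀(633.24) = 56.03 dB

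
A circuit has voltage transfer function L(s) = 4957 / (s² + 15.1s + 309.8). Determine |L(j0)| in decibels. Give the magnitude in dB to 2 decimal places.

L(0) = 4957 / 309.8 = 16.001
20 log₁₀(16.001) = 24.083 dB

24.08 dB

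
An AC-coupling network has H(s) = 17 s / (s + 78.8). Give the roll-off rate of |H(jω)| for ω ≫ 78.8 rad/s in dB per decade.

0 dB/decade

With 1 zero and 1 pole, the high-frequency asymptotic slope is 20 × (1 − 1) = 0 dB/decade.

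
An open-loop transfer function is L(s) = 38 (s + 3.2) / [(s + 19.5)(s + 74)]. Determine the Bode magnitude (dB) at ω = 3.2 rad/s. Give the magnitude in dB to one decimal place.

-18.6 dB

|j3.2 + 3.2| = √(3.2² + 3.2²) = 4.525
|j3.2 + 19.5| = √(3.2² + 19.5²) = 19.76
|j3.2 + 74| = √(3.2² + 74²) = 74.07
|L(j3.2)| = 38 × 4.525 / (19.76 × 74.07) = 0.11749
20 log₁₀(0.11749) = -18.60 dB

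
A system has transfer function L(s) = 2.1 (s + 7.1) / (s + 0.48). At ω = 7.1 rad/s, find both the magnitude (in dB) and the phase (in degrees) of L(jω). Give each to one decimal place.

|L| = 9.4 dB, ∠L = -41.1°

|j7.1 + 7.1| = √(7.1² + 7.1²) = 10.04
|j7.1 + 0.48| = √(7.1² + 0.48²) = 7.116
|L(j7.1)| = 2.1 × 10.04 / 7.116 = 2.9631
20 log₁₀(2.9631) = 9.43 dB
∠(j7.1 + 7.1) = arctan(7.1/7.1) = 45.00°
∠(j7.1 + 0.48) = arctan(7.1/0.48) = 86.13°
∠L(j7.1) = 45.00° − 86.13° = -41.13°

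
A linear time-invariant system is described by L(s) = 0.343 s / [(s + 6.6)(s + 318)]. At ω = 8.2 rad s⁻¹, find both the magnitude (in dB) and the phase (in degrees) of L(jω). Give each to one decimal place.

|j8.2| = 8.2
|j8.2 + 6.6| = √(8.2² + 6.6²) = 10.53
|j8.2 + 318| = √(8.2² + 318²) = 318.1
|L(j8.2)| = 0.343 × 8.2 / (10.53 × 318.1) = 0.00083998
20 log₁₀(0.00083998) = -61.51 dB
∠(j8.2) = 90.00°
∠(j8.2 + 6.6) = arctan(8.2/6.6) = 51.17°
∠(j8.2 + 318) = arctan(8.2/318) = 1.48°
∠L(j8.2) = 90.00° − (51.17° + 1.48°) = 37.35°

|L| = -61.5 dB, ∠L = 37.4°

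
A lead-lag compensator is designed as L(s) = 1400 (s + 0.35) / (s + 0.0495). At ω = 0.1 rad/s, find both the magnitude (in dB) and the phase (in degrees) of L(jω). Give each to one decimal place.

|L| = 73.2 dB, ∠L = -47.7°

|j0.1 + 0.35| = √(0.1² + 0.35²) = 0.364
|j0.1 + 0.0495| = √(0.1² + 0.0495²) = 0.1116
|L(j0.1)| = 1400 × 0.364 / 0.1116 = 4567.2
20 log₁₀(4567.2) = 73.19 dB
∠(j0.1 + 0.35) = arctan(0.1/0.35) = 15.95°
∠(j0.1 + 0.0495) = arctan(0.1/0.0495) = 63.66°
∠L(j0.1) = 15.95° − 63.66° = -47.72°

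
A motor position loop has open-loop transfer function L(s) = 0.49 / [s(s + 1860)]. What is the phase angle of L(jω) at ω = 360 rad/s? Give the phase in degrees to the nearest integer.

∠(j360 + 1860) = arctan(360/1860) = 10.95°
∠(j360) = 90.00°
∠L(j360) = − (10.95° + 90.00°) = -100.95°

-101°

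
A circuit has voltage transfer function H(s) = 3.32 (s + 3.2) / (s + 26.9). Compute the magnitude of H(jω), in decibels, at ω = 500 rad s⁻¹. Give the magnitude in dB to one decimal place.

|j500 + 3.2| = √(500² + 3.2²) = 500
|j500 + 26.9| = √(500² + 26.9²) = 500.7
|H(j500)| = 3.32 × 500 / 500.7 = 3.3153
20 log₁₀(3.3153) = 10.41 dB

10.4 dB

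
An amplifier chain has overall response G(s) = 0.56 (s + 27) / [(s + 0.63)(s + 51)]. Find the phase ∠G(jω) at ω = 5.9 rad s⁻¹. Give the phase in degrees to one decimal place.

∠(j5.9 + 27) = arctan(5.9/27) = 12.33°
∠(j5.9 + 0.63) = arctan(5.9/0.63) = 83.91°
∠(j5.9 + 51) = arctan(5.9/51) = 6.60°
∠G(j5.9) = 12.33° − (83.91° + 6.60°) = -78.18°

-78.2°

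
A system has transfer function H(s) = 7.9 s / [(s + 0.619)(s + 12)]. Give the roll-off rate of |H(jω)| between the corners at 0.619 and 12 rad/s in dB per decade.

0 dB/decade

In this band the factors already past their corner are: 1 differentiator zero, pole at 0.619; net slope = 0 dB/decade.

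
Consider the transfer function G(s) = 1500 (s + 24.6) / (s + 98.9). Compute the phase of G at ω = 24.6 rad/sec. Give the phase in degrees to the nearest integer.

∠(j24.6 + 24.6) = arctan(24.6/24.6) = 45.00°
∠(j24.6 + 98.9) = arctan(24.6/98.9) = 13.97°
∠G(j24.6) = 45.00° − 13.97° = 31.03°

31°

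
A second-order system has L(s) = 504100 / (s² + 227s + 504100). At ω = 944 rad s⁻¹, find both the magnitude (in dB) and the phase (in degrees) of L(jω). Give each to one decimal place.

|(j944)² + 227(j944) + 504100| = |-3.8704e+05 + j2.1429e+05| = 4.424e+05
|L(j944)| = 504100 / 4.424e+05 = 1.1395
20 log₁₀(1.1395) = 1.13 dB
∠[(j944)² + 227(j944) + 504100] = ∠[-3.8704e+05 + j2.1429e+05] = 151.03°
∠L(j944) = −151.03° = -151.03°

|L| = 1.1 dB, ∠L = -151.0 deg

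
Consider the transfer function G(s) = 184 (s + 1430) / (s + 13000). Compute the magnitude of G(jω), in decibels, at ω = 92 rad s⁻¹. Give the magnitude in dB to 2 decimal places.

26.14 dB

|j92 + 1430| = √(92² + 1430²) = 1433
|j92 + 13000| = √(92² + 13000²) = 1.3e+04
|G(j92)| = 184 × 1433 / 1.3e+04 = 20.281
20 log₁₀(20.281) = 26.142 dB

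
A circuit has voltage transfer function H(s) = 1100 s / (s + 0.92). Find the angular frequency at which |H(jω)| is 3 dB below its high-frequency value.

0.92 rad/sec

For a single-pole high-pass, the −3 dB point is at the pole: ω = 0.92 rad/sec.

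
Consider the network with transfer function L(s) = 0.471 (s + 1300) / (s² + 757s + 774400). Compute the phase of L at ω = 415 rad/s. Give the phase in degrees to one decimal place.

-9.8°

∠(j415 + 1300) = arctan(415/1300) = 17.70°
∠[(j415)² + 757(j415) + 774400] = ∠[6.0218e+05 + j3.1416e+05] = 27.55°
∠L(j415) = 17.70° − 27.55° = -9.85°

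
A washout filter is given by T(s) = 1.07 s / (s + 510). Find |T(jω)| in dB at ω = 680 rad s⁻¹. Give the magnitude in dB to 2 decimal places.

|j680| = 680
|j680 + 510| = √(680² + 510²) = 850
|T(j680)| = 1.07 × 680 / 850 = 0.856
20 log₁₀(0.856) = -1.351 dB

-1.35 dB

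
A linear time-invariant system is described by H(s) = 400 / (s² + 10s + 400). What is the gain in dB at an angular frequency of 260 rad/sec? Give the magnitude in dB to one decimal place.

-44.5 dB

|(j260)² + 10(j260) + 400| = |-67200 + j2600| = 6.725e+04
|H(j260)| = 400 / 6.725e+04 = 0.0059479
20 log₁₀(0.0059479) = -44.51 dB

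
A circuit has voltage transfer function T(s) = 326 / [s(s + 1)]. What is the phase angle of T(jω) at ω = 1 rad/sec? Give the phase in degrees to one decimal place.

-135.0°

∠(j1 + 1) = arctan(1/1) = 45.00°
∠(j1) = 90.00°
∠T(j1) = − (45.00° + 90.00°) = -135.00°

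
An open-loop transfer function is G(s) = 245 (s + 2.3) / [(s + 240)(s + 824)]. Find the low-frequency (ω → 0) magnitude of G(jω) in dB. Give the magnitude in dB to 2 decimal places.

-50.90 dB

G(0) = 245 × 2.3 / (240 × 824) = 0.0028494
20 log₁₀(0.0028494) = -50.905 dB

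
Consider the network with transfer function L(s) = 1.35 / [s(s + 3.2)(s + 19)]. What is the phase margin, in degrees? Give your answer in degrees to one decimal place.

Gain crossover: |L(jω)| = 1 at ω ≈ 0.0222 rad/s.
∠L(j0.0222) = −90° − arctan(0.0222/3.2) − arctan(0.0222/19) ≈ -90.46°
PM = 180° + (-90.46°) = 89.54°

89.5 deg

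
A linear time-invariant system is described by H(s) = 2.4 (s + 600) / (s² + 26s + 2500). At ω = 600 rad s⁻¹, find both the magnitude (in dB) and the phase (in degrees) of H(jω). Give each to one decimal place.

|j600 + 600| = √(600² + 600²) = 848.5
|(j600)² + 26(j600) + 2500| = |-3.575e+05 + j15600| = 3.578e+05
|H(j600)| = 2.4 × 848.5 / 3.578e+05 = 0.005691
20 log₁₀(0.005691) = -44.90 dB
∠(j600 + 600) = arctan(600/600) = 45.00°
∠[(j600)² + 26(j600) + 2500] = ∠[-3.575e+05 + j15600] = 177.50°
∠H(j600) = 45.00° − 177.50° = -132.50°

|H| = -44.9 dB, ∠H = -132.5 deg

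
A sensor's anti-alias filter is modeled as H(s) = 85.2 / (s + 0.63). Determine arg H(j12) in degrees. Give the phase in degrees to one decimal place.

-87.0 deg

∠(j12 + 0.63) = arctan(12/0.63) = 86.99°
∠H(j12) = −86.99° = -86.99°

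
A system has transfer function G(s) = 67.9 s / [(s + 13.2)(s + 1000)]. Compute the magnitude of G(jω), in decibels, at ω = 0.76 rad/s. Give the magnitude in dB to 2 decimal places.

|j0.76| = 0.76
|j0.76 + 13.2| = √(0.76² + 13.2²) = 13.22
|j0.76 + 1000| = √(0.76² + 1000²) = 1000
|G(j0.76)| = 67.9 × 0.76 / (13.22 × 1000) = 0.0039029
20 log₁₀(0.0039029) = -48.172 dB

-48.17 dB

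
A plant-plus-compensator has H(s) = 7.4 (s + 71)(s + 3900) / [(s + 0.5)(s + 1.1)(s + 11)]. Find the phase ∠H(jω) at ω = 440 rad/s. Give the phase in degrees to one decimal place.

-181.1°

∠(j440 + 71) = arctan(440/71) = 80.83°
∠(j440 + 3900) = arctan(440/3900) = 6.44°
∠(j440 + 0.5) = arctan(440/0.5) = 89.93°
∠(j440 + 1.1) = arctan(440/1.1) = 89.86°
∠(j440 + 11) = arctan(440/11) = 88.57°
∠H(j440) = 80.83° + 6.44° − (89.93° + 89.86° + 88.57°) = -181.09°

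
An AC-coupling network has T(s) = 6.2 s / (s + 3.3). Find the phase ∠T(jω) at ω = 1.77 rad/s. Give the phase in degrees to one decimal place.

61.8°

∠(j1.77) = 90.00°
∠(j1.77 + 3.3) = arctan(1.77/3.3) = 28.21°
∠T(j1.77) = 90.00° − 28.21° = 61.79°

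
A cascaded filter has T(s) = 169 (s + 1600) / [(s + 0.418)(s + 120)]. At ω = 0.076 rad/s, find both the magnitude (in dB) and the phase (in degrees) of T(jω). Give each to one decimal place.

|T| = 74.5 dB, ∠T = -10.3°

|j0.076 + 1600| = √(0.076² + 1600²) = 1600
|j0.076 + 0.418| = √(0.076² + 0.418²) = 0.4249
|j0.076 + 120| = √(0.076² + 120²) = 120
|T(j0.076)| = 169 × 1600 / (0.4249 × 120) = 5303.8
20 log₁₀(5303.8) = 74.49 dB
∠(j0.076 + 1600) = arctan(0.076/1600) = 0.00°
∠(j0.076 + 0.418) = arctan(0.076/0.418) = 10.30°
∠(j0.076 + 120) = arctan(0.076/120) = 0.04°
∠T(j0.076) = 0.00° − (10.30° + 0.04°) = -10.34°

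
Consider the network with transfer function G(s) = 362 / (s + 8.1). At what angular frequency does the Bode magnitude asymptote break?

8.1 rad s⁻¹

The single real pole at s = −8.1 gives a corner at ω = 8.1 rad s⁻¹.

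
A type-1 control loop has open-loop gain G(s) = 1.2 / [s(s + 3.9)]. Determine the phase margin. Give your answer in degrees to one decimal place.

Gain crossover: |G(jω)| = 1 at ω ≈ 0.307 rad/sec.
∠G(j0.307) = −90° − arctan(0.307/3.9) ≈ -94.50°
PM = 180° + (-94.50°) = 85.50°

85.5°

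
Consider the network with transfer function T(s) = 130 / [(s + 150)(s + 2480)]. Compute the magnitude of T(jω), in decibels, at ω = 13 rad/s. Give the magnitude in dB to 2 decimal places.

|j13 + 150| = √(13² + 150²) = 150.6
|j13 + 2480| = √(13² + 2480²) = 2480
|T(j13)| = 130 / (150.6 × 2480) = 0.00034815
20 log₁₀(0.00034815) = -69.165 dB

-69.16 dB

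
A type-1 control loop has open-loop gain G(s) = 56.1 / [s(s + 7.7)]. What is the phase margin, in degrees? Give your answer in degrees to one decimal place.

52.9°

Gain crossover: |G(jω)| = 1 at ω ≈ 5.81 rad/sec.
∠G(j5.81) = −90° − arctan(5.81/7.7) ≈ -127.06°
PM = 180° + (-127.06°) = 52.94°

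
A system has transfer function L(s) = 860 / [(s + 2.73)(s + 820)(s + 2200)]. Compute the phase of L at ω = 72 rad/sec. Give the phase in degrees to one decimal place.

∠(j72 + 2.73) = arctan(72/2.73) = 87.83°
∠(j72 + 820) = arctan(72/820) = 5.02°
∠(j72 + 2200) = arctan(72/2200) = 1.87°
∠L(j72) = − (87.83° + 5.02° + 1.87°) = -94.72°

-94.7 deg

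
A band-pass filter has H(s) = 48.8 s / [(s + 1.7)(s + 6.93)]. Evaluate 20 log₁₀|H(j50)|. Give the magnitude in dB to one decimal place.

|j50| = 50
|j50 + 1.7| = √(50² + 1.7²) = 50.03
|j50 + 6.93| = √(50² + 6.93²) = 50.48
|H(j50)| = 48.8 × 50 / (50.03 × 50.48) = 0.9662
20 log₁₀(0.9662) = -0.30 dB

-0.3 dB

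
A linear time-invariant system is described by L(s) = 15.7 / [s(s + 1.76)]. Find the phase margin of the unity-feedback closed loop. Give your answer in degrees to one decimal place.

Gain crossover: |L(jω)| = 1 at ω ≈ 3.77 rad s⁻¹.
∠L(j3.77) = −90° − arctan(3.77/1.76) ≈ -154.99°
PM = 180° + (-154.99°) = 25.01°

25.0°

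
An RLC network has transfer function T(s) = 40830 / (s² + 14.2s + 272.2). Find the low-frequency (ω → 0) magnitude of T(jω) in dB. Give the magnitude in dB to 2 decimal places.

43.52 dB

T(0) = 40830 / 272.2 = 150
20 log₁₀(150) = 43.522 dB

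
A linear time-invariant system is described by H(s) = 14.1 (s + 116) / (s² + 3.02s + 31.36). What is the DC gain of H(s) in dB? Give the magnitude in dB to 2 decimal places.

34.35 dB

H(0) = 14.1 × 116 / 31.36 = 52.156
20 log₁₀(52.156) = 34.346 dB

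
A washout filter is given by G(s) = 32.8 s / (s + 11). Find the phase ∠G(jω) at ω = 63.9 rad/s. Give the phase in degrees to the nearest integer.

10 deg

∠(j63.9) = 90.00°
∠(j63.9 + 11) = arctan(63.9/11) = 80.23°
∠G(j63.9) = 90.00° − 80.23° = 9.77°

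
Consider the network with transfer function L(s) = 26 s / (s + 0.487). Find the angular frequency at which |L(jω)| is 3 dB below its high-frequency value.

0.487 rad/s

For a single-pole high-pass, the −3 dB point is at the pole: ω = 0.487 rad/s.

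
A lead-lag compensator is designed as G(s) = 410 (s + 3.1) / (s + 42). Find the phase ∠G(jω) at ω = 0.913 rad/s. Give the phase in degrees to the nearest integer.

15°

∠(j0.913 + 3.1) = arctan(0.913/3.1) = 16.41°
∠(j0.913 + 42) = arctan(0.913/42) = 1.25°
∠G(j0.913) = 16.41° − 1.25° = 15.17°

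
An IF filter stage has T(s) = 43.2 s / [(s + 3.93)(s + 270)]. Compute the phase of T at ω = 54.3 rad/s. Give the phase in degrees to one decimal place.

-7.2°

∠(j54.3) = 90.00°
∠(j54.3 + 3.93) = arctan(54.3/3.93) = 85.86°
∠(j54.3 + 270) = arctan(54.3/270) = 11.37°
∠T(j54.3) = 90.00° − (85.86° + 11.37°) = -7.23°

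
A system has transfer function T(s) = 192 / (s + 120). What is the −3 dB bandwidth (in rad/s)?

120 rad/s

For a single-pole low-pass, the −3 dB point is at the pole: ω = 120 rad/s.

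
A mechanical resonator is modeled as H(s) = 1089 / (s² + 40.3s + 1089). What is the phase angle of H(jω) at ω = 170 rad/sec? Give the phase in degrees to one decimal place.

∠[(j170)² + 40.3(j170) + 1089] = ∠[-27811 + j6851] = 166.16°
∠H(j170) = −166.16° = -166.16°

-166.2°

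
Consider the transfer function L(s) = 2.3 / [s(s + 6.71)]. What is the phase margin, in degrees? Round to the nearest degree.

Gain crossover: |L(jω)| = 1 at ω ≈ 0.342 rad/s.
∠L(j0.342) = −90° − arctan(0.342/6.71) ≈ -92.92°
PM = 180° + (-92.92°) = 87.08°

87°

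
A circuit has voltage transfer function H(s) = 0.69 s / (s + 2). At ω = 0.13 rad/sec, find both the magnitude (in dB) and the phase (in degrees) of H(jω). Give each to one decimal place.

|H| = -27.0 dB, ∠H = 86.3°

|j0.13| = 0.13
|j0.13 + 2| = √(0.13² + 2²) = 2.004
|H(j0.13)| = 0.69 × 0.13 / 2.004 = 0.044756
20 log₁₀(0.044756) = -26.98 dB
∠(j0.13) = 90.00°
∠(j0.13 + 2) = arctan(0.13/2) = 3.72°
∠H(j0.13) = 90.00° − 3.72° = 86.28°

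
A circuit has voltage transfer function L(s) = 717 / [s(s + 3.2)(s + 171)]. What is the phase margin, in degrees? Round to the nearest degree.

Gain crossover: |L(jω)| = 1 at ω ≈ 1.22 rad/s.
∠L(j1.22) = −90° − arctan(1.22/3.2) − arctan(1.22/171) ≈ -111.34°
PM = 180° + (-111.34°) = 68.66°

69°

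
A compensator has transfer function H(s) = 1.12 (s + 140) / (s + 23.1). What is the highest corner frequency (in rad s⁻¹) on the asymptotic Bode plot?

140 rad s⁻¹

Break frequencies occur at each pole and zero magnitude: 23.1 rad s⁻¹, 140 rad s⁻¹.
The highest is 140 rad s⁻¹.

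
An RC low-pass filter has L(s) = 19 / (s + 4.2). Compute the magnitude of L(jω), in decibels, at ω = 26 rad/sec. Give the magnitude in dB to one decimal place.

-2.8 dB

|j26 + 4.2| = √(26² + 4.2²) = 26.34
|L(j26)| = 19 / 26.34 = 0.72142
20 log₁₀(0.72142) = -2.84 dB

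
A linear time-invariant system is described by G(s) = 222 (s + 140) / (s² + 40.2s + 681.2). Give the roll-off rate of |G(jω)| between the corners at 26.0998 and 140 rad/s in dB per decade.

-40 dB/decade

In this band the factors already past their corner are: complex pole pair at ωₙ ≈ 26.1; net slope = -40 dB/decade.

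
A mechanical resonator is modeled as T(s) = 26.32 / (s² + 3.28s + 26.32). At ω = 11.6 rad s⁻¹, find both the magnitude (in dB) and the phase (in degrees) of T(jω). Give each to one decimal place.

|(j11.6)² + 3.28(j11.6) + 26.32| = |-108.24 + j38.048| = 114.7
|T(j11.6)| = 26.32 / 114.7 = 0.2294
20 log₁₀(0.2294) = -12.79 dB
∠[(j11.6)² + 3.28(j11.6) + 26.32] = ∠[-108.24 + j38.048] = 160.63°
∠T(j11.6) = −160.63° = -160.63°

|T| = -12.8 dB, ∠T = -160.6°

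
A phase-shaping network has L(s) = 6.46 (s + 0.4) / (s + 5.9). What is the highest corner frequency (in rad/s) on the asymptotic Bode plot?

Break frequencies occur at each pole and zero magnitude: 0.4 rad/s, 5.9 rad/s.
The highest is 5.9 rad/s.

5.9 rad/s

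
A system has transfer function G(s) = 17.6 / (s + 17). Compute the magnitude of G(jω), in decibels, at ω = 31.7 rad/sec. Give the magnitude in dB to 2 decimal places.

|j31.7 + 17| = √(31.7² + 17²) = 35.97
|G(j31.7)| = 17.6 / 35.97 = 0.48929
20 log₁₀(0.48929) = -6.209 dB

-6.21 dB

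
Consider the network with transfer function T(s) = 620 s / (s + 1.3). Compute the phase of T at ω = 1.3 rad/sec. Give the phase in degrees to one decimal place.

∠(j1.3) = 90.00°
∠(j1.3 + 1.3) = arctan(1.3/1.3) = 45.00°
∠T(j1.3) = 90.00° − 45.00° = 45.00°

45.0°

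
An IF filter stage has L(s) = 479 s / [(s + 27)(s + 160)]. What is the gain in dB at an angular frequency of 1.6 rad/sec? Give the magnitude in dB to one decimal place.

|j1.6| = 1.6
|j1.6 + 27| = √(1.6² + 27²) = 27.05
|j1.6 + 160| = √(1.6² + 160²) = 160
|L(j1.6)| = 479 × 1.6 / (27.05 × 160) = 0.17709
20 log₁₀(0.17709) = -15.04 dB

-15.0 dB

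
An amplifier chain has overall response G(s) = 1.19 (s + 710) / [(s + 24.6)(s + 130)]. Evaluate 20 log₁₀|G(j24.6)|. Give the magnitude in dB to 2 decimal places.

-14.72 dB

|j24.6 + 710| = √(24.6² + 710²) = 710.4
|j24.6 + 24.6| = √(24.6² + 24.6²) = 34.79
|j24.6 + 130| = √(24.6² + 130²) = 132.3
|G(j24.6)| = 1.19 × 710.4 / (34.79 × 132.3) = 0.18367
20 log₁₀(0.18367) = -14.719 dB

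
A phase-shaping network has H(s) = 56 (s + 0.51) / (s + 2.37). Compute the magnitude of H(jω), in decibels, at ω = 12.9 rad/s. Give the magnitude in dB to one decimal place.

|j12.9 + 0.51| = √(12.9² + 0.51²) = 12.91
|j12.9 + 2.37| = √(12.9² + 2.37²) = 13.12
|H(j12.9)| = 56 × 12.91 / 13.12 = 55.121
20 log₁₀(55.121) = 34.83 dB

34.8 dB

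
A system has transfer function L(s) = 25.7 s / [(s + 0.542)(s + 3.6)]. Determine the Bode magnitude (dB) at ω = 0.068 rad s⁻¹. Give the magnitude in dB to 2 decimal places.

-1.03 dB

|j0.068| = 0.068
|j0.068 + 0.542| = √(0.068² + 0.542²) = 0.5462
|j0.068 + 3.6| = √(0.068² + 3.6²) = 3.601
|L(j0.068)| = 25.7 × 0.068 / (0.5462 × 3.601) = 0.88853
20 log₁₀(0.88853) = -1.027 dB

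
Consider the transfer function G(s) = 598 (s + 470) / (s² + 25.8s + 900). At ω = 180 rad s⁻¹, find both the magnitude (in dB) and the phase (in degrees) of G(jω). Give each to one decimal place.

|G| = 19.5 dB, ∠G = -150.7°

|j180 + 470| = √(180² + 470²) = 503.3
|(j180)² + 25.8(j180) + 900| = |-31500 + j4644| = 3.184e+04
|G(j180)| = 598 × 503.3 / 3.184e+04 = 9.4523
20 log₁₀(9.4523) = 19.51 dB
∠(j180 + 470) = arctan(180/470) = 20.96°
∠[(j180)² + 25.8(j180) + 900] = ∠[-31500 + j4644] = 171.61°
∠G(j180) = 20.96° − 171.61° = -150.66°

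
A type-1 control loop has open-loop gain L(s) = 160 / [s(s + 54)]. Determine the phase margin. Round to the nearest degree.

87 deg

Gain crossover: |L(jω)| = 1 at ω ≈ 2.96 rad/sec.
∠L(j2.96) = −90° − arctan(2.96/54) ≈ -93.14°
PM = 180° + (-93.14°) = 86.86°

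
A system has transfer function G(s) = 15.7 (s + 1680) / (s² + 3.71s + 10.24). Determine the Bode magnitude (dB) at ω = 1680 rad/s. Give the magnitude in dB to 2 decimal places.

|j1680 + 1680| = √(1680² + 1680²) = 2376
|(j1680)² + 3.71(j1680) + 10.24| = |-2.8224e+06 + j6232.8| = 2.822e+06
|G(j1680)| = 15.7 × 2376 / 2.822e+06 = 0.013216
20 log₁₀(0.013216) = -37.578 dB

-37.58 dB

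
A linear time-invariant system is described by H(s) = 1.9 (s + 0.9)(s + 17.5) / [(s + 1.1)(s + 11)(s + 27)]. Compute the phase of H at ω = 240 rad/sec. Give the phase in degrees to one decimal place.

∠(j240 + 0.9) = arctan(240/0.9) = 89.79°
∠(j240 + 17.5) = arctan(240/17.5) = 85.83°
∠(j240 + 1.1) = arctan(240/1.1) = 89.74°
∠(j240 + 11) = arctan(240/11) = 87.38°
∠(j240 + 27) = arctan(240/27) = 83.58°
∠H(j240) = 89.79° + 85.83° − (89.74° + 87.38° + 83.58°) = -85.08°

-85.1°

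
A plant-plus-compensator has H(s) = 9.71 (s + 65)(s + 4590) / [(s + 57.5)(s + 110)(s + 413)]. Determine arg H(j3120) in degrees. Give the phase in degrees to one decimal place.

∠(j3120 + 65) = arctan(3120/65) = 88.81°
∠(j3120 + 4590) = arctan(3120/4590) = 34.21°
∠(j3120 + 57.5) = arctan(3120/57.5) = 88.94°
∠(j3120 + 110) = arctan(3120/110) = 87.98°
∠(j3120 + 413) = arctan(3120/413) = 82.46°
∠H(j3120) = 88.81° + 34.21° − (88.94° + 87.98° + 82.46°) = -136.37°

-136.4°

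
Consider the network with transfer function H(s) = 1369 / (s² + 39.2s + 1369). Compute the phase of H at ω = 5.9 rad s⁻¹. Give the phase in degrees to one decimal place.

-9.8°

∠[(j5.9)² + 39.2(j5.9) + 1369] = ∠[1334.2 + j231.28] = 9.83°
∠H(j5.9) = −9.83° = -9.83°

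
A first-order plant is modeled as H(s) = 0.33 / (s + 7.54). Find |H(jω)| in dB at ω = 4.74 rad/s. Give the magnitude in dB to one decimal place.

-28.6 dB

|j4.74 + 7.54| = √(4.74² + 7.54²) = 8.906
|H(j4.74)| = 0.33 / 8.906 = 0.037053
20 log₁₀(0.037053) = -28.62 dB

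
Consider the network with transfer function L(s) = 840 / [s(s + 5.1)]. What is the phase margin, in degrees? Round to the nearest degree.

Gain crossover: |L(jω)| = 1 at ω ≈ 28.8 rad s⁻¹.
∠L(j28.8) = −90° − arctan(28.8/5.1) ≈ -169.94°
PM = 180° + (-169.94°) = 10.06°

10°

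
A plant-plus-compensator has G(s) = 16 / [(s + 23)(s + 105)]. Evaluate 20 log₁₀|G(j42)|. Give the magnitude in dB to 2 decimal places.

-50.59 dB

|j42 + 23| = √(42² + 23²) = 47.89
|j42 + 105| = √(42² + 105²) = 113.1
|G(j42)| = 16 / (47.89 × 113.1) = 0.0029546
20 log₁₀(0.0029546) = -50.590 dB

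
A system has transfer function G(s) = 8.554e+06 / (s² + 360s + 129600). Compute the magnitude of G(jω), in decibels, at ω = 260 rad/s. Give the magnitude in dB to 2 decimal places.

|(j260)² + 360(j260) + 129600| = |62000 + j93600| = 1.123e+05
|G(j260)| = 8.554e+06 / 1.123e+05 = 76.19
20 log₁₀(76.19) = 37.638 dB

37.64 dB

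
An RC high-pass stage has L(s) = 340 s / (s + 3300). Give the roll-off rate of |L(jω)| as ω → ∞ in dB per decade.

With 1 zero and 1 pole, the high-frequency asymptotic slope is 20 × (1 − 1) = 0 dB/decade.

0 dB/decade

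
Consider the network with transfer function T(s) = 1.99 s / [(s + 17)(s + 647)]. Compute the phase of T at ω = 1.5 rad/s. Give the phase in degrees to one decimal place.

∠(j1.5) = 90.00°
∠(j1.5 + 17) = arctan(1.5/17) = 5.04°
∠(j1.5 + 647) = arctan(1.5/647) = 0.13°
∠T(j1.5) = 90.00° − (5.04° + 0.13°) = 84.82°

84.8°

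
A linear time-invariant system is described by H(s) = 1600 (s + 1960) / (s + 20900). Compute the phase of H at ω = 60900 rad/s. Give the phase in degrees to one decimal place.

∠(j60900 + 1960) = arctan(60900/1960) = 88.16°
∠(j60900 + 20900) = arctan(60900/20900) = 71.06°
∠H(j60900) = 88.16° − 71.06° = 17.10°

17.1 deg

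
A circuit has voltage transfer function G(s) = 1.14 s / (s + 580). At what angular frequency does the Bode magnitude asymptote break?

580 rad/s

The single real pole at s = −580 gives a corner at ω = 580 rad/s.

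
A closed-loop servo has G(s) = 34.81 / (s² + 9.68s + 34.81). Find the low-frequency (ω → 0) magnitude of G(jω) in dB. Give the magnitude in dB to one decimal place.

G(0) = 34.81 / 34.81 = 1
20 log₁₀(1) = 0.00 dB

0.0 dB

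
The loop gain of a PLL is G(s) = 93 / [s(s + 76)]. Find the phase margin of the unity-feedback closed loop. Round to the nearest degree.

89°

Gain crossover: |G(jω)| = 1 at ω ≈ 1.22 rad/sec.
∠G(j1.22) = −90° − arctan(1.22/76) ≈ -90.92°
PM = 180° + (-90.92°) = 89.08°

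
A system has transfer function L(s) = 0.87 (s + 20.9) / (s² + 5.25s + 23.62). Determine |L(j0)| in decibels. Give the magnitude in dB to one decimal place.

-2.3 dB

L(0) = 0.87 × 20.9 / 23.62 = 0.76981
20 log₁₀(0.76981) = -2.27 dB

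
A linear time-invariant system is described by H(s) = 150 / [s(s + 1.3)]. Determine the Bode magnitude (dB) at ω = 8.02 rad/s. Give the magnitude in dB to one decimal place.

|j8.02 + 1.3| = √(8.02² + 1.3²) = 8.125
|j8.02| = 8.02
|H(j8.02)| = 150 / (8.125 × 8.02) = 2.302
20 log₁₀(2.302) = 7.24 dB

7.2 dB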